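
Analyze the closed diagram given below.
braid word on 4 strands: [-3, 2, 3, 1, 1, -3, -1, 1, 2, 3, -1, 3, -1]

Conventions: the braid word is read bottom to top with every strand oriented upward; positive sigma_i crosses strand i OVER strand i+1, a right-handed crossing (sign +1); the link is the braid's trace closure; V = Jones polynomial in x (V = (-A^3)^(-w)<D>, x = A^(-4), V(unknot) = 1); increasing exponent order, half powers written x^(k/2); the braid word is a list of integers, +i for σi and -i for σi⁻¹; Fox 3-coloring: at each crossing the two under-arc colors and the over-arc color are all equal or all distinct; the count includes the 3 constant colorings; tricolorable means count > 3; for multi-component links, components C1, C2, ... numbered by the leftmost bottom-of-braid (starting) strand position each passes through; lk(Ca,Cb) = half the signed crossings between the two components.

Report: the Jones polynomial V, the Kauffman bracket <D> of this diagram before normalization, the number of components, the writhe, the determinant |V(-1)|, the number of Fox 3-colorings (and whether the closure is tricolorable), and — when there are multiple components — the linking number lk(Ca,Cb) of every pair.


Jones polynomial: V(x) = 2 + x^2 + x^4
<D> = -A^-7 - A - 2A^9; writhe +3
components 3, writhe +3 (13 crossings)
linking number lk(C1,C2) = -1
lk(C1,C3): +1
lk(C2,C3) = +1
3-colorings: 3 of 3^13, det 4 — not tricolorable
note: det 4 = |V(-1)|; not divisible by 3, so not tricolorable


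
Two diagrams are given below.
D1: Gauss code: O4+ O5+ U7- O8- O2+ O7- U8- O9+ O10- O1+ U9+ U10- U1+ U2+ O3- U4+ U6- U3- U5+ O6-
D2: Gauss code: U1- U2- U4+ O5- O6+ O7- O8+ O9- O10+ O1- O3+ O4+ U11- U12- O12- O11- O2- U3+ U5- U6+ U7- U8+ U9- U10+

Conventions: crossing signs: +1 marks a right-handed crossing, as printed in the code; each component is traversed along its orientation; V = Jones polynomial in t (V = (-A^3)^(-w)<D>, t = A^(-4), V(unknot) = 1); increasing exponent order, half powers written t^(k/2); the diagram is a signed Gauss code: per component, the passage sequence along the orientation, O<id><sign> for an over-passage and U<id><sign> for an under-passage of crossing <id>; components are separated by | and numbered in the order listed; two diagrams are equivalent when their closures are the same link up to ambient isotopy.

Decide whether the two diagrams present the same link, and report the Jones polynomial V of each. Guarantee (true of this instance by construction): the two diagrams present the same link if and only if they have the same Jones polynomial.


same link: yes
V(D1) = 1  [10 crossings, <D> = 1, w = 0]
V(D2) = 1  [12 crossings, <D> = A^-6, w = -2]
insight: from 10 to 12 crossings by R-moves: one link, two diagrams


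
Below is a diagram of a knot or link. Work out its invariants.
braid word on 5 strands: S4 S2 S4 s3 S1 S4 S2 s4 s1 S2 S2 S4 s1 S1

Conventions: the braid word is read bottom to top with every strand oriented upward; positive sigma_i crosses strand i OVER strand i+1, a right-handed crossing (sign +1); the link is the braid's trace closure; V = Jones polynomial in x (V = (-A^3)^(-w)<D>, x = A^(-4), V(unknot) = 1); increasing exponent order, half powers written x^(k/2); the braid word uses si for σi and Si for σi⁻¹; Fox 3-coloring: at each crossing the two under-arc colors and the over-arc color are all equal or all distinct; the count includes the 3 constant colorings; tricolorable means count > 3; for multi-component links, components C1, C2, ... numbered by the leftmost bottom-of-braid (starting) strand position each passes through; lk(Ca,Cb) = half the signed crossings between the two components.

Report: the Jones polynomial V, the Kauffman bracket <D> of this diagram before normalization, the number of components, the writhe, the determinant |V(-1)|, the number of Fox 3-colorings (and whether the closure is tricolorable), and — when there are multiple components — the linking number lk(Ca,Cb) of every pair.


Jones polynomial: V(x) = x^-8 - 2x^-7 + x^-6 - 2x^-5 + 2x^-4 + x^-2
<D> = A^-10 + 2A^-2 - 2A^2 + A^6 - 2A^10 + A^14; writhe -6
components 1, writhe -6 (14 crossings)
3-colorings: 27 of 3^14, det 9 — tricolorable
note: inverse pairs cancel, leaving σ4⁻¹ σ2⁻¹ σ4⁻¹ σ3 σ1⁻¹ σ4⁻¹ σ2⁻¹ σ4 σ1 σ2⁻¹ σ2⁻¹ σ4⁻¹


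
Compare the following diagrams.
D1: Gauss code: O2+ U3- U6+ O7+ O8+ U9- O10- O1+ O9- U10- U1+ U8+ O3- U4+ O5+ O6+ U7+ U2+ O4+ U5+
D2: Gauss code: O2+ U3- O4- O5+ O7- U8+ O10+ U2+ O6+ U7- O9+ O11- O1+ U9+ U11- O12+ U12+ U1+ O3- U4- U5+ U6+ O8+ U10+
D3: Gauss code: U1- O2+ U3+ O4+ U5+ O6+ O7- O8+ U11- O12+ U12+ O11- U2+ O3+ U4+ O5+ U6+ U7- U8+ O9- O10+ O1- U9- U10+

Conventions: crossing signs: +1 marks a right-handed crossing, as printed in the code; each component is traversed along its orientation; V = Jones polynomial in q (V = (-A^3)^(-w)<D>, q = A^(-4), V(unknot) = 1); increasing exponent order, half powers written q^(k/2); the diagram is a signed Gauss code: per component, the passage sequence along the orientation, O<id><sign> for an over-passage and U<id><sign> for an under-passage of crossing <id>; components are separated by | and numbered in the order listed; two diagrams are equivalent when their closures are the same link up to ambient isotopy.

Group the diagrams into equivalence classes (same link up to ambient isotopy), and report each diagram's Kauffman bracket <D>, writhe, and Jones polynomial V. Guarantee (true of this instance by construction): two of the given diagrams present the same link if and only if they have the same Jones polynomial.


equivalence classes: {D1} | {D2} | {D3}
D1 (bracket -A^-12 + A^-8 - A^-4 + 2 - A^4 + A^8; 10 crossings at w = +4): V = q - q^2 + 2q^3 - q^4 + q^5 - q^6
V(D2) = q^-1 - 1 + 2q - 2q^2 + 2q^3 - 2q^4 + q^5  [12 crossings, <D> = A^-8 - 2A^-4 + 2 - 2A^4 + 2A^8 - A^12 + A^16, w = +4]
D3 (bracket -A^-16 + A^-12 - A^-8 + A^-4 + A^4; 12 crossings at w = +4): V = q^2 + q^4 - q^5 + q^6 - q^7
key observation: 3 values of V(q) split the 3 diagrams


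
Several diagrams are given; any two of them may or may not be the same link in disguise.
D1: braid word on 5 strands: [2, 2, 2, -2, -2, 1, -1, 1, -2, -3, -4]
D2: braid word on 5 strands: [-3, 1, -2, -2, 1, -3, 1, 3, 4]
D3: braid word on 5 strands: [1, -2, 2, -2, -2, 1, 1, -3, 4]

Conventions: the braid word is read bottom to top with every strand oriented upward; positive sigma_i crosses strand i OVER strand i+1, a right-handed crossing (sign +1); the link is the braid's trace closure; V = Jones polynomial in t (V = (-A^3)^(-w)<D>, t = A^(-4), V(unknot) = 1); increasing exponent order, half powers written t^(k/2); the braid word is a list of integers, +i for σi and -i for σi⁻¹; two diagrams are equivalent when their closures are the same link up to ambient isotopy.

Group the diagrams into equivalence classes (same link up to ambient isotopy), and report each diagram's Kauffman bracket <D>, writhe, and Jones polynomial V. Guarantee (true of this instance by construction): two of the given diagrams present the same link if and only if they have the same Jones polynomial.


classes: {D1} | {D2, D3}
V(D1) = -t^(-1/2) - t^(1/2)  [11 crossings, <D> = A^-5 + A^-1, w = -1]
D2 (bracket -A^-11 + A^-7 - A^-3 + 2A + A^9; 9 crossings at w = +1): V = -t^(-3/2) - 2t^(1/2) + t^(3/2) - t^(5/2) + t^(7/2)
V(D3) = -t^(-3/2) - 2t^(1/2) + t^(3/2) - t^(5/2) + t^(7/2)  [9 crossings, <D> = -A^-11 + A^-7 - A^-3 + 2A + A^9, w = +1]
note: 2 classes among 3 diagrams; unequal V(t) rules out equality


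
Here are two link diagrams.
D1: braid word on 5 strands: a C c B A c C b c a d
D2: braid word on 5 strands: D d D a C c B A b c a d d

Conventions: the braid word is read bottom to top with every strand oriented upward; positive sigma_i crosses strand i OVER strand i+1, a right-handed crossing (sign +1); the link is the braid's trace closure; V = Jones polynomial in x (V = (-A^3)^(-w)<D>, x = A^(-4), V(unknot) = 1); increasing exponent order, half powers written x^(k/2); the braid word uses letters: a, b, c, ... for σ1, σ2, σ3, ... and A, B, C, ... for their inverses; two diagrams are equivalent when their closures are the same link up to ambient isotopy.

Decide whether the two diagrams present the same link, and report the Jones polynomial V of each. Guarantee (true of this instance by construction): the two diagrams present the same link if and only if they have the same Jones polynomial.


equivalent: yes
V(D1) = -x^(1/2) - x^(5/2)  (w +3, c 11, <D> = A^-1 + A^7)
V(D2) = -x^(1/2) - x^(5/2)  (w +3, c 13, <D> = A^-1 + A^7)
why: D2 (13 crossings) and D1 (11) are Markov-related braid presentations


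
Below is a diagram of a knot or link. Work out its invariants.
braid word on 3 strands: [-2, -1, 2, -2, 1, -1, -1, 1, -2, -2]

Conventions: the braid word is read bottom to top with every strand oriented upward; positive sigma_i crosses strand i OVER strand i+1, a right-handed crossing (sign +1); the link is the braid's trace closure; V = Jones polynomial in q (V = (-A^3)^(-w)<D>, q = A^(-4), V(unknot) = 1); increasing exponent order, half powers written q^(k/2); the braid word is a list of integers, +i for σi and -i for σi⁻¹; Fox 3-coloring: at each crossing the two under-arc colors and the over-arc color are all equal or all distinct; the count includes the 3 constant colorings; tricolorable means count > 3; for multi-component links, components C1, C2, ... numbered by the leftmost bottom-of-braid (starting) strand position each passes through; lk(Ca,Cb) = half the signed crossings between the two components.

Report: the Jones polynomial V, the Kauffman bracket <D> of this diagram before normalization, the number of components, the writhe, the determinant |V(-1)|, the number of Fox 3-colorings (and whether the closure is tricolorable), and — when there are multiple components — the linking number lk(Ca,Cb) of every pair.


Jones polynomial: V(q) = -q^-4 + q^-3 + q^-1
<D> = A^-8 + 1 - A^4; writhe -4
components 1, writhe -4 (10 crossings)
3-colorings: 9 of 3^10, det 3 — tricolorable
note: det 3 = |V(-1)|; divisible by 3, so tricolorable


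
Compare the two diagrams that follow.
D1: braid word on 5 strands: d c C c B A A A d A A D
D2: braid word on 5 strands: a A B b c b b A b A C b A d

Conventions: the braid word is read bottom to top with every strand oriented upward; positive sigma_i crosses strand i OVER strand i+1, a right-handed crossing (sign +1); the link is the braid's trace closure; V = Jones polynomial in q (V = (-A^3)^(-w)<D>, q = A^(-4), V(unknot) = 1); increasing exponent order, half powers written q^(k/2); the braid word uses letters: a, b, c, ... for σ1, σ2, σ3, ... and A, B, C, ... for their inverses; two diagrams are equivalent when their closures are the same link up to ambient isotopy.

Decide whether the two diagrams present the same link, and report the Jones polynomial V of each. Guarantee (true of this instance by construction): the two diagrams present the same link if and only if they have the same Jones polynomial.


same link: no
V(D1) = -q^-7 + q^-6 - q^-5 + q^-4 + q^-2  [12 crossings, <D> = A^-4 + A^4 - A^8 + A^12 - A^16, w = -4]
V(D2) = -q^-3 + 2q^-2 - 2q^-1 + 3 - 2q + 2q^2 - q^3  (w +2, c 14, <D> = -A^-6 + 2A^-2 - 2A^2 + 3A^6 - 2A^10 + 2A^14 - A^18)
note: 2 classes among 2 diagrams; unequal V(q) rules out equality


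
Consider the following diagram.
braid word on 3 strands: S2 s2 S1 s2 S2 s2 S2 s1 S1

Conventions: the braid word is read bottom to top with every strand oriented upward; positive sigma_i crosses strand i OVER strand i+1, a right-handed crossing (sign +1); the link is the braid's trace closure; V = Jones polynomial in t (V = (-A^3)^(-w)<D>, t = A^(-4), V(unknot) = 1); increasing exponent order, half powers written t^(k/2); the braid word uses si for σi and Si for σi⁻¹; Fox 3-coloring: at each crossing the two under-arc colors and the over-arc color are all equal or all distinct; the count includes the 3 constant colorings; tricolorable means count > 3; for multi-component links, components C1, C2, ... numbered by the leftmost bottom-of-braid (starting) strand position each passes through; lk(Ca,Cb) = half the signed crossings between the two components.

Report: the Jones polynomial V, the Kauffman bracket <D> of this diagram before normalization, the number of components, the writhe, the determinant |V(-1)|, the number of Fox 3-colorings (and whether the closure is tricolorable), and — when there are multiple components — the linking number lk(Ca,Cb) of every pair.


V(t) = -t^(-1/2) - t^(1/2)
bracket: A^-5 + A^-1, w = -1
2 components, writhe -1, over 9 crossings
lk(C1,C2) = 0
det 0, colorings 9 of 3^9 — tricolorable
observation: w = -1 (over 9 crossings) is diagram-only; (-A^3)^(1) removes it from V


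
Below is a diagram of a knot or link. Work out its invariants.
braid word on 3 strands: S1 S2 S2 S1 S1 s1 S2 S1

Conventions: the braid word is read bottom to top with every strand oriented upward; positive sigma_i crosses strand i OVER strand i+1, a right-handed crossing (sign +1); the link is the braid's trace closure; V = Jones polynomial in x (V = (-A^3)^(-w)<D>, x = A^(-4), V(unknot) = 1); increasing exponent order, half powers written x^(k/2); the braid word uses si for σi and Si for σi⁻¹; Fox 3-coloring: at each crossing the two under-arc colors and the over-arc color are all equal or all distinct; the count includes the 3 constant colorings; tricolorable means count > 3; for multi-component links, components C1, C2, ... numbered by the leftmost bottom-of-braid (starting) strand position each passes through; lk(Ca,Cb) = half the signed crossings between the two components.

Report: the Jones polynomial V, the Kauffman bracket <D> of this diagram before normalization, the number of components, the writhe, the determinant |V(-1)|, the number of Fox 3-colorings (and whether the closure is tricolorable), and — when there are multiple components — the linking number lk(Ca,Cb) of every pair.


V = -x^-7 + x^-6 - x^-5 + x^-4 + x^-2
<D> = A^-10 + A^-2 - A^2 + A^6 - A^10 (w = -6)
1 component over 8 crossings, w = -6
3 Fox colorings among 3^8, |V(-1)| = 5: not tricolorable
why: inverse pairs cancel, leaving σ1⁻¹ σ2⁻¹ σ2⁻¹ σ1⁻¹ σ2⁻¹ σ1⁻¹


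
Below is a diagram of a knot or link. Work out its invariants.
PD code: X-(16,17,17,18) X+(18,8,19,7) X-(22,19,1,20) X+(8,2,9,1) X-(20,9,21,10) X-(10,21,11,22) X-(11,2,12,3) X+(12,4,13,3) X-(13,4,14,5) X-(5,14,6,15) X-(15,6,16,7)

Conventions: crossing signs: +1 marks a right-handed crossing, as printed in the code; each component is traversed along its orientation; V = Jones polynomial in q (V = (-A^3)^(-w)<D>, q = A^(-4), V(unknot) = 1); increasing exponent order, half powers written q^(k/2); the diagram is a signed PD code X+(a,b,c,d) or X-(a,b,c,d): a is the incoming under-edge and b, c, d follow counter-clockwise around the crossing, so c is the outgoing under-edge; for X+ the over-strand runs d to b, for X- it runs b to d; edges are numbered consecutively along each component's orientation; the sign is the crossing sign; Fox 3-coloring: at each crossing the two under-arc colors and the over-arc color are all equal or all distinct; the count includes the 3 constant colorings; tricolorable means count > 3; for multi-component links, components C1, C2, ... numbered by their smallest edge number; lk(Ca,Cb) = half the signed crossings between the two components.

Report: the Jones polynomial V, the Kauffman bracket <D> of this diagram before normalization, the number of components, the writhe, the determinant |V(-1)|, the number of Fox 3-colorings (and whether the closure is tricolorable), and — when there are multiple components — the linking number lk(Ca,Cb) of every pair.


Jones polynomial: V(q) = -q^-6 + q^-5 - q^-4 + 2q^-3 - q^-2 + q^-1
<D> = -A^-11 + A^-7 - 2A^-3 + A - A^5 + A^9; writhe -5
components 1, writhe -5 (11 crossings)
3-colorings: 3 of 3^11, det 7 — not tricolorable
note: w = -5 (over 11 crossings) is diagram-only; (-A^3)^(5) removes it from V


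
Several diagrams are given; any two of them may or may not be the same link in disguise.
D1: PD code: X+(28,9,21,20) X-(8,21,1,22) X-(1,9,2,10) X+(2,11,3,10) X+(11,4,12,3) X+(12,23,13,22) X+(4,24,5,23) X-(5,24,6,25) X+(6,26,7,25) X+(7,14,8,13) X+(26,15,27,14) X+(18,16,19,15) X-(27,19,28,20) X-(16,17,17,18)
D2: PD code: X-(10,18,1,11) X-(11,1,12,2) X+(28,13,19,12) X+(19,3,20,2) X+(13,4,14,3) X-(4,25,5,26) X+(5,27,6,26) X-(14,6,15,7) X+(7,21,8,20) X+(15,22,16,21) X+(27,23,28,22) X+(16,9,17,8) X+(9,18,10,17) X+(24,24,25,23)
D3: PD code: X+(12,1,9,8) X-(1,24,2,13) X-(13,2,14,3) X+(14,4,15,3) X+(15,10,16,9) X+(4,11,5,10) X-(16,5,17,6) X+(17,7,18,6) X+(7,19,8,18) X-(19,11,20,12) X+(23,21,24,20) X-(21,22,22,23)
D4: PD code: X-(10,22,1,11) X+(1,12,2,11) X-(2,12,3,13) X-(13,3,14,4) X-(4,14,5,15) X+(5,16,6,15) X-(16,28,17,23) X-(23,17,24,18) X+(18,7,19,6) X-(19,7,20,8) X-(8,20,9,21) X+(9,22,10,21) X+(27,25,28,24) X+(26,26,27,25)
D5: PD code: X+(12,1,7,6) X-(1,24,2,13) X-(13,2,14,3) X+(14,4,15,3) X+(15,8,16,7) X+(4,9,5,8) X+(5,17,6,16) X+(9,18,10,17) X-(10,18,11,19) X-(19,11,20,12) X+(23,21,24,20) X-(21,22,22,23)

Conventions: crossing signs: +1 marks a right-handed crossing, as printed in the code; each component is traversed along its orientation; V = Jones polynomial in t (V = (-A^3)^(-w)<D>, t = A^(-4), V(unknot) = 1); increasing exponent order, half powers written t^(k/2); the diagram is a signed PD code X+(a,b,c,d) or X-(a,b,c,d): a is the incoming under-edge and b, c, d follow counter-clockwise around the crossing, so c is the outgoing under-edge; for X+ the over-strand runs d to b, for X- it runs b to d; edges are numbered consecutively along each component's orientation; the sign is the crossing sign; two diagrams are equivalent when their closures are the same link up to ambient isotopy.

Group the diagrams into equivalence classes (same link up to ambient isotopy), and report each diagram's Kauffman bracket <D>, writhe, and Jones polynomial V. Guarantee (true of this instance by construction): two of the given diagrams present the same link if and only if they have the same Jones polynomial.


grouping into links: {D1, D2} | {D3, D5} | {D4}
V(D1) = t + 2t^3 + t^5  (w +4, c 14, <D> = A^-8 + 2 + A^8)
D2 (bracket A^-2 + 2A^6 + A^14; 14 crossings at w = +6): V = t + 2t^3 + t^5
V(D3) = 1 + t + t^2 + t^3  (w +2, c 12, <D> = A^-6 + A^-2 + A^2 + A^6)
D4 (bracket A^-2 + 2A^6 + A^14; 14 crossings at w = -2): V = t^-5 + 2t^-3 + t^-1
V(D5) = 1 + t + t^2 + t^3  (w +2, c 12, <D> = A^-6 + A^-2 + A^2 + A^6)
why: 3 classes among 5 diagrams; unequal V(t) rules out equality


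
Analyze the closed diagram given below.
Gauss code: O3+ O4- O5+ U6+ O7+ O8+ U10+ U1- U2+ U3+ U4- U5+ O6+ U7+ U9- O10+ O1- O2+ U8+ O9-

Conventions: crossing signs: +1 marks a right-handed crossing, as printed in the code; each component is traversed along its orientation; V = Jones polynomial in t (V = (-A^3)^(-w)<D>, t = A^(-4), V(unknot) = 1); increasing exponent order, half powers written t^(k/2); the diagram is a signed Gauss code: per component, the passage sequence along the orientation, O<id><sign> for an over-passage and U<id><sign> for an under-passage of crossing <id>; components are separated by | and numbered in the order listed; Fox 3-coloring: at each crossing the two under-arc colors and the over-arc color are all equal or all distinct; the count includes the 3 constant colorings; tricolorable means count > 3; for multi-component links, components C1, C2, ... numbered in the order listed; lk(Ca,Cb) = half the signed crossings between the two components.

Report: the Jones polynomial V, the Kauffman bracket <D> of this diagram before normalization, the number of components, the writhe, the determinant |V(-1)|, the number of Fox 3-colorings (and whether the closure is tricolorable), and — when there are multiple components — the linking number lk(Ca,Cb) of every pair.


V = t - t^2 + 2t^3 - t^4 + t^5 - t^6
<D> = -A^-12 + A^-8 - A^-4 + 2 - A^4 + A^8 (w = +4)
1 component over 10 crossings, w = +4
3 Fox colorings among 3^10, |V(-1)| = 7: not tricolorable
why: det 7 = |V(-1)|; not divisible by 3, so not tricolorable


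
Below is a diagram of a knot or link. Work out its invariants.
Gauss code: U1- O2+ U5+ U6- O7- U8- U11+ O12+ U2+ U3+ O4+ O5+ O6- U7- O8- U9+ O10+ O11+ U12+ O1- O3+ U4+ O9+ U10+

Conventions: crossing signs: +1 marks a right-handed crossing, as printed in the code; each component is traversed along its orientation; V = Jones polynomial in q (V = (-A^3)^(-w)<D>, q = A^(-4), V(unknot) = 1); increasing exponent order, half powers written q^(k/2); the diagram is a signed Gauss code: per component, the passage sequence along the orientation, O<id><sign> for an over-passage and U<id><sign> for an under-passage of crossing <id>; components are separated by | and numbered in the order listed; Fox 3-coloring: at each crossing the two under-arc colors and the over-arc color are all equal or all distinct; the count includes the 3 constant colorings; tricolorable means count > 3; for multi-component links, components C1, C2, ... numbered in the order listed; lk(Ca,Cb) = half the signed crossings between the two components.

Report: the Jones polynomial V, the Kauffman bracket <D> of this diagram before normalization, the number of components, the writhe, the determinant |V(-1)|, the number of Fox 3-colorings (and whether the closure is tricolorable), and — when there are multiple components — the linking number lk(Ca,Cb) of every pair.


Jones polynomial: V(q) = -1 + 4q - 5q^2 + 7q^3 - 7q^4 + 6q^5 - 5q^6 + 3q^7 - q^8
<D> = -A^-20 + 3A^-16 - 5A^-12 + 6A^-8 - 7A^-4 + 7 - 5A^4 + 4A^8 - A^12; writhe +4
components 1, writhe +4 (12 crossings)
3-colorings: 9 of 3^12, det 39 — tricolorable
note: the span of V is 8, forcing >= 8 crossings in any diagram


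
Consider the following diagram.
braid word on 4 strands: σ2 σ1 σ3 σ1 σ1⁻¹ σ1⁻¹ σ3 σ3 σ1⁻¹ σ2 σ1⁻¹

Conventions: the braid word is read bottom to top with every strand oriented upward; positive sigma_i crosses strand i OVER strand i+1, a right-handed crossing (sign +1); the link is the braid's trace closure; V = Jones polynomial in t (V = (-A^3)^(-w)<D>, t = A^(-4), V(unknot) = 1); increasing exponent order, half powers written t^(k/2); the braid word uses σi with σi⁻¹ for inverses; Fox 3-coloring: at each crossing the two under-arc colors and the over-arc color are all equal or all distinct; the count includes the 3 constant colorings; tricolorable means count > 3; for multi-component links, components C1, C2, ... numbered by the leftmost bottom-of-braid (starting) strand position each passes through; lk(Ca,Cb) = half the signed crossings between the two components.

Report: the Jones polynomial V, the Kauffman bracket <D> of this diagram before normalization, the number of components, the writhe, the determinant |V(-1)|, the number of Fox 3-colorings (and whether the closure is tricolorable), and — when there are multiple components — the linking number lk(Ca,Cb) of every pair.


V = t^-1 - 1 + 2t - 3t^2 + 3t^3 - 2t^4 + 2t^5 - t^6
<D> = A^-15 - 2A^-11 + 2A^-7 - 3A^-3 + 3A - 2A^5 + A^9 - A^13 (w = +3)
1 component over 11 crossings, w = +3
9 Fox colorings among 3^11, |V(-1)| = 15: tricolorable
why: V spans 7 powers of t: at least 7 crossings in any diagram


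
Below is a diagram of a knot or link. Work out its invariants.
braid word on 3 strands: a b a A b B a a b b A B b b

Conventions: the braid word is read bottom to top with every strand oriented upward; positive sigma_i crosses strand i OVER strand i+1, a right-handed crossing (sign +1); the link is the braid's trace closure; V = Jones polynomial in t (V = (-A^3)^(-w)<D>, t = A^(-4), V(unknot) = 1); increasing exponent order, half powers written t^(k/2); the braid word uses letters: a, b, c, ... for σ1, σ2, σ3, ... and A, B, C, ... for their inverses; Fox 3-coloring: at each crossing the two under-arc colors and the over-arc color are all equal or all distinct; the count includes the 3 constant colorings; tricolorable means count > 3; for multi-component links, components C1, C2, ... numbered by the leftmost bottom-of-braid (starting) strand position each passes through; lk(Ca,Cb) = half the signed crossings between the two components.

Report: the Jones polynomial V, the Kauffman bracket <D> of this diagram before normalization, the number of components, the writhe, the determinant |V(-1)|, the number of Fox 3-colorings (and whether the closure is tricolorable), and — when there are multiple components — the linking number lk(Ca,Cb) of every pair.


V = t^2 + 2t^4 - 2t^5 + t^6 - 2t^7 + t^8
<D> = A^-14 - 2A^-10 + A^-6 - 2A^-2 + 2A^2 + A^10 (w = +6)
1 component over 14 crossings, w = +6
27 Fox colorings among 3^14, |V(-1)| = 9: tricolorable
why: w = +6 shifts under R1 moves; the (-A^3)^(-6) factor cancels that in V


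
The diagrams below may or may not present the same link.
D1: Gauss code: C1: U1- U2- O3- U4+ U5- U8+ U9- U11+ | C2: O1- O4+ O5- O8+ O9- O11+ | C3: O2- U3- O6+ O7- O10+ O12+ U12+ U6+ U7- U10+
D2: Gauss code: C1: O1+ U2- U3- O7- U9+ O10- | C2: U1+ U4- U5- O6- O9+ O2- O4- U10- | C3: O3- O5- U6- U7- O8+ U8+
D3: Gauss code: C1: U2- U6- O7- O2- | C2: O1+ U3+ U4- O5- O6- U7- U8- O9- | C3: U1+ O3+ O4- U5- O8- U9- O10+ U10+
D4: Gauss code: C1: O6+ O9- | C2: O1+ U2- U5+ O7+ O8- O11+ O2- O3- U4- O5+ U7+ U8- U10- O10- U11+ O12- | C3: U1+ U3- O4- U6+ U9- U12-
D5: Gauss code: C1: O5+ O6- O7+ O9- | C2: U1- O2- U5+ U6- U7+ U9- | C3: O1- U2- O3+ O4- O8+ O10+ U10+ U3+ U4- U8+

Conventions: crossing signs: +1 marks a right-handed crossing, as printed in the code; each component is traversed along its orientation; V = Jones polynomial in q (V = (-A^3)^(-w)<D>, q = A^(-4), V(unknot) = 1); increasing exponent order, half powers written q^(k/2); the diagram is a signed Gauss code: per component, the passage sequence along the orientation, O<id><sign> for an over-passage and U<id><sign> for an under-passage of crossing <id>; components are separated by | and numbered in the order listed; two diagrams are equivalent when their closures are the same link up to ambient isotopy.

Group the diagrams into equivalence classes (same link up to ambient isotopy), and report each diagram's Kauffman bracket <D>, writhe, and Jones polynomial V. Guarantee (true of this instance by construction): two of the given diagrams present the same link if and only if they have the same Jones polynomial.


grouping into links: {D1, D4, D5} | {D2, D3}
V(D1) = q^-3 + q^-2 + q^-1 + 1  (w 0, c 12, <D> = 1 + A^4 + A^8 + A^12)
D2 (bracket A^-8 + 2 + A^8; 10 crossings at w = -4): V = q^-5 + 2q^-3 + q^-1
V(D3) = q^-5 + 2q^-3 + q^-1  [10 crossings, <D> = A^-8 + 2 + A^8, w = -4]
V(D4) = q^-3 + q^-2 + q^-1 + 1  (w -2, c 12, <D> = A^-6 + A^-2 + A^2 + A^6)
D5 (bracket 1 + A^4 + A^8 + A^12; 10 crossings at w = 0): V = q^-3 + q^-2 + q^-1 + 1
why: V(q) takes 2 values over 5 diagrams, fixing the grouping


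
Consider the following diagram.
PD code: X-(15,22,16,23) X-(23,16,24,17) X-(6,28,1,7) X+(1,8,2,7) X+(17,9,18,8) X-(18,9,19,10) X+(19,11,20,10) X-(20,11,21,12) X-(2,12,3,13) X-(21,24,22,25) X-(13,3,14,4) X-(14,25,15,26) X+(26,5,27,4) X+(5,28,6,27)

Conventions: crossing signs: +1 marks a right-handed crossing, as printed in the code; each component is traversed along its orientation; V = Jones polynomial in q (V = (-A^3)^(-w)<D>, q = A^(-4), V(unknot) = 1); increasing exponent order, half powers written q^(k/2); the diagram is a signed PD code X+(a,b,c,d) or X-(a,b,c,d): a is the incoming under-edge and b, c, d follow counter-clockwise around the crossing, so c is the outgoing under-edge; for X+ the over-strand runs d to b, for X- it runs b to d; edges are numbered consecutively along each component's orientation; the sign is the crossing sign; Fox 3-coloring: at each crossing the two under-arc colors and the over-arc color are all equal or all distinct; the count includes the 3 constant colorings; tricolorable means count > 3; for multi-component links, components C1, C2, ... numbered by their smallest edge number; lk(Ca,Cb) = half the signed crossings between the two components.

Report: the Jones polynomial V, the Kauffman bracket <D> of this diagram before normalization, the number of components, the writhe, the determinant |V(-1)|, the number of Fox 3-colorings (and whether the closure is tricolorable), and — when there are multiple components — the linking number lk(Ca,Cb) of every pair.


V = q^(-9/2) - q^(-5/2) - q^(-3/2) - q^(-1/2)
<D> = -A^-10 - A^-6 - A^-2 + A^6 (w = -4)
2 components over 14 crossings, w = -4
lk(C1,C2): 0
27 Fox colorings among 3^14, |V(-1)| = 0: tricolorable
why: summing lk over 1 pair gives 0


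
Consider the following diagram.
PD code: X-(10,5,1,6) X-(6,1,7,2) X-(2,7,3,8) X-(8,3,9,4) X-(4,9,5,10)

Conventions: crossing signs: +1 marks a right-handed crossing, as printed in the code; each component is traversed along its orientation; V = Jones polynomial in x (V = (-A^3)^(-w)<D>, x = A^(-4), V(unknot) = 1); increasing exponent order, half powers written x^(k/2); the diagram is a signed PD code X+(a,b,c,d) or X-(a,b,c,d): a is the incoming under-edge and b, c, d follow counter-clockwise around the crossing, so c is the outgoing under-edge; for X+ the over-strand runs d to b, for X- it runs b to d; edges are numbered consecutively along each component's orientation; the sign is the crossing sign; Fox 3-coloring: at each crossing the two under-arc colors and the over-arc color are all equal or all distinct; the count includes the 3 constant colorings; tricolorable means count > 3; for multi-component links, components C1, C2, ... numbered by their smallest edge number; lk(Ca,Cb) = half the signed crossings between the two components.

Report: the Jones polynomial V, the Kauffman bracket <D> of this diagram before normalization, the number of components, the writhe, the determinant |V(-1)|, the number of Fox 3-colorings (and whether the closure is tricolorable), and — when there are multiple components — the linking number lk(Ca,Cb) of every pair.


Jones polynomial: V(x) = -x^-7 + x^-6 - x^-5 + x^-4 + x^-2
<D> = -A^-7 - A + A^5 - A^9 + A^13; writhe -5
components 1, writhe -5 (5 crossings)
3-colorings: 3 of 3^5, det 5 — not tricolorable
note: w = -5 (over 5 crossings) is diagram-only; (-A^3)^(5) removes it from V


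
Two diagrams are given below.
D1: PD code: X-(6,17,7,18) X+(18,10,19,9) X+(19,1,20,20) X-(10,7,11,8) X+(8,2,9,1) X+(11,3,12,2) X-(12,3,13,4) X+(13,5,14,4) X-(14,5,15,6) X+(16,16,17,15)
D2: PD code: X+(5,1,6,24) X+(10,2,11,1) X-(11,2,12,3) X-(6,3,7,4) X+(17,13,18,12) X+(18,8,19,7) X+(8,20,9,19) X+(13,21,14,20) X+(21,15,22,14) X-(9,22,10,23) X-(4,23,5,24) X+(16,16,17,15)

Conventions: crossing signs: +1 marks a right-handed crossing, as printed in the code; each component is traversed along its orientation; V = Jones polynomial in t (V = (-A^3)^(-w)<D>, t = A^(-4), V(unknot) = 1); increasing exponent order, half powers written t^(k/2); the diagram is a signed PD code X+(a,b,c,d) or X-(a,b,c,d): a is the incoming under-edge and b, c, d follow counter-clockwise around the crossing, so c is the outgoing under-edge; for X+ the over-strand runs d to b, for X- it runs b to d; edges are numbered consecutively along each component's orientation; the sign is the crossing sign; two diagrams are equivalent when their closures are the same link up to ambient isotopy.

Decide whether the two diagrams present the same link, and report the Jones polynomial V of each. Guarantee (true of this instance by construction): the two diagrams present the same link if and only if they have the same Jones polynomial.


equivalent: no
D1 (bracket A^-2 - A^2 + A^6 - A^10 + A^14; 10 crossings at w = +2): V = t^-2 - t^-1 + 1 - t + t^2
V(D2) = t - t^2 + 2t^3 - t^4 + t^5 - t^6  [12 crossings, <D> = -A^-12 + A^-8 - A^-4 + 2 - A^4 + A^8, w = +4]
observation: comparing 2 Jones polynomials yields 2 groups


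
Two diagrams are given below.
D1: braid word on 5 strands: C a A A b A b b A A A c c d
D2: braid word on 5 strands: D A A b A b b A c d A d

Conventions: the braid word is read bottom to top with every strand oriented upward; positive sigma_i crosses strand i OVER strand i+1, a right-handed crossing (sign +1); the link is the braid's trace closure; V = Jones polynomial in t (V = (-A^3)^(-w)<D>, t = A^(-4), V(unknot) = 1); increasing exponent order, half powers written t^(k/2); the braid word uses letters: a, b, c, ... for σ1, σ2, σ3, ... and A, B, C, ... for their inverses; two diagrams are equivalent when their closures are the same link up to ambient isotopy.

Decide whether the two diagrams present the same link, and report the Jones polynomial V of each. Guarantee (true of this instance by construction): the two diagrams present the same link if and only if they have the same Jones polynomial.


equivalent: yes
D1 (bracket -A^-8 + 2A^-4 - 2 + 4A^4 - 4A^8 + 4A^12 - 3A^16 + 2A^20 - A^24; 14 crossings at w = 0): V = -t^-6 + 2t^-5 - 3t^-4 + 4t^-3 - 4t^-2 + 4t^-1 - 2 + 2t - t^2
V(D2) = -t^-6 + 2t^-5 - 3t^-4 + 4t^-3 - 4t^-2 + 4t^-1 - 2 + 2t - t^2  (w 0, c 12, <D> = -A^-8 + 2A^-4 - 2 + 4A^4 - 4A^8 + 4A^12 - 3A^16 + 2A^20 - A^24)
key observation: D2 (12 crossings) and D1 (14) are Markov-related braid presentations


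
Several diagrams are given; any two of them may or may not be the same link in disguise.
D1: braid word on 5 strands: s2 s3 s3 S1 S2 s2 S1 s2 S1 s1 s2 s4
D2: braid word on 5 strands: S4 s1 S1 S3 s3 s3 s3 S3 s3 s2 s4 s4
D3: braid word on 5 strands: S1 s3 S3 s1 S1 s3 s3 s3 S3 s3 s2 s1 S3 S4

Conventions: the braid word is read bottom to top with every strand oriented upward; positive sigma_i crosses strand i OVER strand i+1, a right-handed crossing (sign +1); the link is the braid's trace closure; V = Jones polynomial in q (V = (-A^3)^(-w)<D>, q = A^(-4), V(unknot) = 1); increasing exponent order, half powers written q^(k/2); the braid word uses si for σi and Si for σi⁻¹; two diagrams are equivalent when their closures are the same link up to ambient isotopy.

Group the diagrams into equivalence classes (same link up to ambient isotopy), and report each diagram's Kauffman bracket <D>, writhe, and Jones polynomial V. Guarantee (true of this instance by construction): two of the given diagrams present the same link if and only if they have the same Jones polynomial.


classes: {D1} | {D2, D3}
V(D1) = q^-1 + 3q - q^2 + 3q^3 - 2q^4 + q^5 - q^6  [12 crossings, <D> = -A^-12 + A^-8 - 2A^-4 + 3 - A^4 + 3A^8 + A^16, w = +4]
V(D2) = 1 + q + q^2 + q^3  (w +4, c 12, <D> = 1 + A^4 + A^8 + A^12)
D3 (bracket A^-6 + A^-2 + A^2 + A^6; 14 crossings at w = +2): V = 1 + q + q^2 + q^3
note: comparing 3 Jones polynomials yields 2 groups


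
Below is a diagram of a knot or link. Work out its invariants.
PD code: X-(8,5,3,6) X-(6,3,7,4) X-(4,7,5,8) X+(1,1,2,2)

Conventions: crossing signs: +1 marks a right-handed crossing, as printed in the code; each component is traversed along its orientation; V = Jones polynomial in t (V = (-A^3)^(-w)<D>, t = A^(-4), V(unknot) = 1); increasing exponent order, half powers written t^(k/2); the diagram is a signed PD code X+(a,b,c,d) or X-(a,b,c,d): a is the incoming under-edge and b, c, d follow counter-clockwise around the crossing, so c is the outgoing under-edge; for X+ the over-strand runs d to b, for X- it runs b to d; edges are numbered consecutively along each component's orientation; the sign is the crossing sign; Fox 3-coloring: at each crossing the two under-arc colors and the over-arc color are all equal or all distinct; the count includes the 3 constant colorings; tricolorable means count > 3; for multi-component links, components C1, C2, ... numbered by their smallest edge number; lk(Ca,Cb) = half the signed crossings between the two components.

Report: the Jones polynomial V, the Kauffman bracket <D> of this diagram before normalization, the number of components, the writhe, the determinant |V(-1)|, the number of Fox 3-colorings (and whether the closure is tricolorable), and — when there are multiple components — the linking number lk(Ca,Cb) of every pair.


V = t^(-9/2) - t^(-5/2) - t^(-3/2) - t^(-1/2)
<D> = -A^-4 - 1 - A^4 + A^12 (w = -2)
2 components over 4 crossings, w = -2
lk(C1,C2): 0
27 Fox colorings among 3^4, |V(-1)| = 0: tricolorable
why: w = -2 shifts under R1 moves; the (-A^3)^(2) factor cancels that in V


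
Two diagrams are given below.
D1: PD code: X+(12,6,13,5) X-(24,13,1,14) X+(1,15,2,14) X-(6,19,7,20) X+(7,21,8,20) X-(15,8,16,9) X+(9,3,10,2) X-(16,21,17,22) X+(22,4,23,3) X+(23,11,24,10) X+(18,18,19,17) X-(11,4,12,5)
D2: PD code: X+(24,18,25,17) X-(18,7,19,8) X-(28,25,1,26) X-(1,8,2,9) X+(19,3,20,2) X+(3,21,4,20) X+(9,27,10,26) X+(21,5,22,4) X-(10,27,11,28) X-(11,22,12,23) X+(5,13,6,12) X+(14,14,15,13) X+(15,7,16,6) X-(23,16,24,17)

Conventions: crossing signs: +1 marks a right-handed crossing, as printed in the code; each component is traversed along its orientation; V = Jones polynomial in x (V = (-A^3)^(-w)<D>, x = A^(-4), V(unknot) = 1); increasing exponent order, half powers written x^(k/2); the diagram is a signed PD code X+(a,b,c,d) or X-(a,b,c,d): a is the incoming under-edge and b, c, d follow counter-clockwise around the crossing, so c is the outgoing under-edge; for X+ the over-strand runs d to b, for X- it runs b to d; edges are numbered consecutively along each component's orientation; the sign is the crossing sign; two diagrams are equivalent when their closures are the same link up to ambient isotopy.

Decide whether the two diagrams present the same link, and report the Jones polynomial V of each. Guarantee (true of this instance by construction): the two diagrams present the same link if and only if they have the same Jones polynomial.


equivalent: no
D1 (bracket A^6; 12 crossings at w = +2): V = 1
V(D2) = x^-1 - 1 + 2x - 2x^2 + 2x^3 - 2x^4 + x^5  [14 crossings, <D> = A^-14 - 2A^-10 + 2A^-6 - 2A^-2 + 2A^2 - A^6 + A^10, w = +2]
observation: V(x) takes 2 values over 2 diagrams, fixing the grouping


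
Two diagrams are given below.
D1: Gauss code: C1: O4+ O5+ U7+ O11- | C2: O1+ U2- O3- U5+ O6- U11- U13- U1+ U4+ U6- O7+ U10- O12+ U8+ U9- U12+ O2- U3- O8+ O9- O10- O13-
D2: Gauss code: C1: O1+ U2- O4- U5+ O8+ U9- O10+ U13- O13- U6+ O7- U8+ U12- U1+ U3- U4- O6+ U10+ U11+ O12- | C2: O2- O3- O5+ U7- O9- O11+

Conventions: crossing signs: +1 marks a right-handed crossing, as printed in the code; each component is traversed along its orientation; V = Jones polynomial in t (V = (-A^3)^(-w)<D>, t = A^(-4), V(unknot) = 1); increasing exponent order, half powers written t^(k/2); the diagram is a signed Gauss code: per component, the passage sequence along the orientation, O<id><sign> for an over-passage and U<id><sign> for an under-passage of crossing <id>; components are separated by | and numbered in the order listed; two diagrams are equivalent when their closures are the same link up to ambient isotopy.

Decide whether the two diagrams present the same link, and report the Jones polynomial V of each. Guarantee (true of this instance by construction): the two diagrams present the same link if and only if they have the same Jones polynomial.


same link: no
V(D1) = t^(-7/2) - t^(-5/2) + t^(-3/2) - 2t^(-1/2) - t^(3/2)  [13 crossings, <D> = A^-9 + 2A^-1 - A^3 + A^7 - A^11, w = -1]
V(D2) = -t^(-5/2) - t^(-1/2)  [13 crossings, <D> = A^-1 + A^7, w = -1]
insight: 2 classes among 2 diagrams; unequal V(t) rules out equality


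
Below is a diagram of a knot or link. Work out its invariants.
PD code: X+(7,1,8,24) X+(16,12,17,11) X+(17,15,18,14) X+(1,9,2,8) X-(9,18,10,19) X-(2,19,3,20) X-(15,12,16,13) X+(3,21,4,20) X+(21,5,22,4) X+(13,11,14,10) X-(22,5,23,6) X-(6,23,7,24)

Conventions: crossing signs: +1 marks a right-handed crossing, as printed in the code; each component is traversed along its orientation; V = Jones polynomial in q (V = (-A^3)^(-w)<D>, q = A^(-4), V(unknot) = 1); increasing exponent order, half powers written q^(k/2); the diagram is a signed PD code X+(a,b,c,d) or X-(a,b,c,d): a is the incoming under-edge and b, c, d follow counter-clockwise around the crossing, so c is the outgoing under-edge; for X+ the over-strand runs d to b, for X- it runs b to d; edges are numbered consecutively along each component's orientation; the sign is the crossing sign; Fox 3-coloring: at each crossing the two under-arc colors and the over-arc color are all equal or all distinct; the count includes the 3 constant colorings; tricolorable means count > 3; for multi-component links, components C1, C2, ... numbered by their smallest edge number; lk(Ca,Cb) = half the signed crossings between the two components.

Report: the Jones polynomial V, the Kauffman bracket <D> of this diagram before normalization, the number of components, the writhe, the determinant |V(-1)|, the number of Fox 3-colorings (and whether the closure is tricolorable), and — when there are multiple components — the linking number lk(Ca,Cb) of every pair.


V = 1
<D> = A^6 (w = +2)
1 component over 12 crossings, w = +2
3 Fox colorings among 3^12, |V(-1)| = 1: not tricolorable
why: w = +2 shifts under R1 moves; the (-A^3)^(-2) factor cancels that in V
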